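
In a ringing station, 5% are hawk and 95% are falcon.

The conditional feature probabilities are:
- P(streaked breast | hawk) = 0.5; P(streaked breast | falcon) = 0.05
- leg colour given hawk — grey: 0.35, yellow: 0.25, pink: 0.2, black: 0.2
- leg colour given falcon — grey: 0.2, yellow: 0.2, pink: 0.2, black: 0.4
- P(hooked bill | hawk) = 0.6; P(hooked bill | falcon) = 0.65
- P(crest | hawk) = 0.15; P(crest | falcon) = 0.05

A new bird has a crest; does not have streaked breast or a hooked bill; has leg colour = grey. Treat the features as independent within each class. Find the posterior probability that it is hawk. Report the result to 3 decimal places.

hawk: 0.05 × (1−0.5) × 0.35 × (1−0.6) × 0.15 = 0.000525
falcon: 0.95 × (1−0.05) × 0.2 × (1−0.65) × 0.05 = 0.00315875
P(hawk | x) = 0.000525 / 0.00368375 ≈ 0.143

0.143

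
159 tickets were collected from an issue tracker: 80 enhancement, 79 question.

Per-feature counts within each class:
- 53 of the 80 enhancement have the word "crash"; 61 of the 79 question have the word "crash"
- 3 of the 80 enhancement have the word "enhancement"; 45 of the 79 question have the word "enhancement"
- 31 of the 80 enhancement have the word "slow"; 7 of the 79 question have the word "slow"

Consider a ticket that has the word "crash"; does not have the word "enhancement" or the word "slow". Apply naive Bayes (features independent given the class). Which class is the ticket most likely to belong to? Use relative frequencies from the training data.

enhancement: (80/159) × (53/80) × (77/80) × (49/80) ≈ 0.19651
question: (79/159) × (61/79) × (34/79) × (72/79) ≈ 0.150484
Highest score → enhancement.

enhancement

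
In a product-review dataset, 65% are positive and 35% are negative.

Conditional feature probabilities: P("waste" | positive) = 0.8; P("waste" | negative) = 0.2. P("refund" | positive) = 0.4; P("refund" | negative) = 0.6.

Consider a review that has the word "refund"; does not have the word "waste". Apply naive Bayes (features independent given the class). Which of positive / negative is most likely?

positive: 0.65 × (1−0.8) × 0.4 = 0.052
negative: 0.35 × (1−0.2) × 0.6 = 0.168
Highest score → negative.

negative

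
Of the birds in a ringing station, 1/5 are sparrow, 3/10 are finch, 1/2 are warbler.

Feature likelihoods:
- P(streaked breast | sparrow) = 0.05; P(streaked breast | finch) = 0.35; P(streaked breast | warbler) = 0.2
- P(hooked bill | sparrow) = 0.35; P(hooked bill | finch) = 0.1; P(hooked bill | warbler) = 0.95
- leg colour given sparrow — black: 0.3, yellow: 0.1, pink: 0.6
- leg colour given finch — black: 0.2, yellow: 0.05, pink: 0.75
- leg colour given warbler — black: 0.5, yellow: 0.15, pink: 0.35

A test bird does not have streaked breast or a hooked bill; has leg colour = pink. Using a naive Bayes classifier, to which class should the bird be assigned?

sparrow: 0.2 × (1−0.05) × (1−0.35) × 0.6 = 0.0741
finch: 0.3 × (1−0.35) × (1−0.1) × 0.75 = 0.131625
warbler: 0.5 × (1−0.2) × (1−0.95) × 0.35 = 0.007
Highest score → finch.

finch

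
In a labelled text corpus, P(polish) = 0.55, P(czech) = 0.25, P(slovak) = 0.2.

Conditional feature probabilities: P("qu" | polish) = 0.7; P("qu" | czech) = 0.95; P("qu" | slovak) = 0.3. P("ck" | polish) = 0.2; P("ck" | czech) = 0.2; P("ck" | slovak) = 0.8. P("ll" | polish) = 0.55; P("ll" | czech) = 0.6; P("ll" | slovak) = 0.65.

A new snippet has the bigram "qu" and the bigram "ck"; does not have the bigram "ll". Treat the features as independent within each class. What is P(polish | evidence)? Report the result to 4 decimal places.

0.4918

polish: 0.55 × 0.7 × 0.2 × (1−0.55) = 0.03465
czech: 0.25 × 0.95 × 0.2 × (1−0.6) = 0.019
slovak: 0.2 × 0.3 × 0.8 × (1−0.65) = 0.0168
P(polish | x) = 0.03465 / 0.07045 ≈ 0.4918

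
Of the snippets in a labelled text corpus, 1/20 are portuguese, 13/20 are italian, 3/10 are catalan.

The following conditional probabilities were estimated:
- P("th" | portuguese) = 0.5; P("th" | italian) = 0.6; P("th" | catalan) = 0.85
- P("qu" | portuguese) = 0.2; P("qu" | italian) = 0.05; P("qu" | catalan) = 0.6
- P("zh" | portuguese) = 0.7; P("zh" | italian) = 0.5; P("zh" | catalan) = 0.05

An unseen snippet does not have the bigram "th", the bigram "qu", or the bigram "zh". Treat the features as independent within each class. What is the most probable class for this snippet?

italian

portuguese: 0.05 × (1−0.5) × (1−0.2) × (1−0.7) = 0.006
italian: 0.65 × (1−0.6) × (1−0.05) × (1−0.5) = 0.1235
catalan: 0.3 × (1−0.85) × (1−0.6) × (1−0.05) = 0.0171
Highest score → italian.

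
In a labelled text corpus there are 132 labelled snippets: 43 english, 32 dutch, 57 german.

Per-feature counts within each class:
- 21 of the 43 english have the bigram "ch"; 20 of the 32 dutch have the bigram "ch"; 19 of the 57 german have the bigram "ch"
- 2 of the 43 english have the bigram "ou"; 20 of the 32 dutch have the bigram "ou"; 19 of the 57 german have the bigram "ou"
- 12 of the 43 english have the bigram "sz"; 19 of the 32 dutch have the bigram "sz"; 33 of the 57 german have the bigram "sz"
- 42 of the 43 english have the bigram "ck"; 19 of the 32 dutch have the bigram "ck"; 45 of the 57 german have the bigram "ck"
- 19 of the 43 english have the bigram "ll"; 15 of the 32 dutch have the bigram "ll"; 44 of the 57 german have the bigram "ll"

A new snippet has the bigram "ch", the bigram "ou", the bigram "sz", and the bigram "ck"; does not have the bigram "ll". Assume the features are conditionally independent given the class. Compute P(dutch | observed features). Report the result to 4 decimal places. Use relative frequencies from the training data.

0.7432

english: (43/132) × (21/43) × (2/43) × (12/43) × (42/43) × (24/43) ≈ 0.00112575
dutch: (32/132) × (20/32) × (20/32) × (19/32) × (19/32) × (17/32) ≈ 0.0177355
german: (57/132) × (19/57) × (19/57) × (33/57) × (45/57) × (13/57) ≈ 0.00500154
P(dutch | x) = 0.0177355 / 0.02386279 ≈ 0.7432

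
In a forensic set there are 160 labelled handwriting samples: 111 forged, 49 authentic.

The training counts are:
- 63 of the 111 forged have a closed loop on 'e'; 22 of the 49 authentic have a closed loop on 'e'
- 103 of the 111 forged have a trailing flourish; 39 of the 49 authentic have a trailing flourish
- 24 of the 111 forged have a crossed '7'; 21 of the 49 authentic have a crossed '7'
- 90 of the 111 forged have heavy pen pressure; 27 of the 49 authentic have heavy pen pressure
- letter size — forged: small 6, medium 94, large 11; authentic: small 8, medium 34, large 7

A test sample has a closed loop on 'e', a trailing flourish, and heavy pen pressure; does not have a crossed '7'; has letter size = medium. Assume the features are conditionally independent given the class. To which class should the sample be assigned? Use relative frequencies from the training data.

forged

forged: (111/160) × (63/111) × (103/111) × (87/111) × (90/111) × (94/111) ≈ 0.196633
authentic: (49/160) × (22/49) × (39/49) × (28/49) × (27/49) × (34/49) ≈ 0.0239102
Highest score → forged.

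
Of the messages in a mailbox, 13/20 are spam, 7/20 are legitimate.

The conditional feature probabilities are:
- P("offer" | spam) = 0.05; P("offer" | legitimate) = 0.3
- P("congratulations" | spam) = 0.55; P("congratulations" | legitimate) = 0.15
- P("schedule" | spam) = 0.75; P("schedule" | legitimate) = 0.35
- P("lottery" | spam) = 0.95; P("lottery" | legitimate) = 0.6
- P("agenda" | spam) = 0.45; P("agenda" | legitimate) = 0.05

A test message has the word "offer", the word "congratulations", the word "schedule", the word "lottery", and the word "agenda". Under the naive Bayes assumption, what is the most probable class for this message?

spam

spam: 0.65 × 0.05 × 0.55 × 0.75 × 0.95 × 0.45 = 0.005731171875
legitimate: 0.35 × 0.3 × 0.15 × 0.35 × 0.6 × 0.05 = 0.000165375
Highest score → spam.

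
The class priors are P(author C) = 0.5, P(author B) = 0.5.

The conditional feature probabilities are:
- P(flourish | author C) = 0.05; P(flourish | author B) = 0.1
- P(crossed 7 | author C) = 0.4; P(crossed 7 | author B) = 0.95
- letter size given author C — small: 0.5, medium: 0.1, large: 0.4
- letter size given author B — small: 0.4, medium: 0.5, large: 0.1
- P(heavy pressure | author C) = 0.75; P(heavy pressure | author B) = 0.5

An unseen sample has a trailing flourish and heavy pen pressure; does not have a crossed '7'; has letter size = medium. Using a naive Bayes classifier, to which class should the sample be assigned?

author C

author C: 0.5 × 0.05 × (1−0.4) × 0.1 × 0.75 = 0.001125
author B: 0.5 × 0.1 × (1−0.95) × 0.5 × 0.5 = 0.000625
Highest score → author C.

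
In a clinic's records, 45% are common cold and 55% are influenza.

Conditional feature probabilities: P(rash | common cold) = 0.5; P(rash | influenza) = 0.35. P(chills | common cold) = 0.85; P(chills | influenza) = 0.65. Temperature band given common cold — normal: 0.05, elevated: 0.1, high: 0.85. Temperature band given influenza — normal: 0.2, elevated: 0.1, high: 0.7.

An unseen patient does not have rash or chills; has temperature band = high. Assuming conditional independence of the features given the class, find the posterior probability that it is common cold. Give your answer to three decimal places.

0.247

common cold: 0.45 × (1−0.5) × (1−0.85) × 0.85 = 0.0286875
influenza: 0.55 × (1−0.35) × (1−0.65) × 0.7 = 0.0875875
P(common cold | x) = 0.0286875 / 0.116275 ≈ 0.247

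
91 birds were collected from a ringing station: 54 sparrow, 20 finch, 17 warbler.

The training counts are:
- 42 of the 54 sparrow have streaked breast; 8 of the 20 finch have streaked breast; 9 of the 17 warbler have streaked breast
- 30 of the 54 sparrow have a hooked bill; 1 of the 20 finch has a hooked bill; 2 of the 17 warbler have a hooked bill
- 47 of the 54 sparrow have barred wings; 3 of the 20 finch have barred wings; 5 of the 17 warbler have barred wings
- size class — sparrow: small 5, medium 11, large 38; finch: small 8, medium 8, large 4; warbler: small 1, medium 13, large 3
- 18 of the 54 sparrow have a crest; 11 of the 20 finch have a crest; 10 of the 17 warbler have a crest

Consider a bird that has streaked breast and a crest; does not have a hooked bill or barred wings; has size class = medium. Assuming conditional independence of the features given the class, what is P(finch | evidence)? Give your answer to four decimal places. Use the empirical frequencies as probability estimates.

0.3460

sparrow: (54/91) × (42/54) × (24/54) × (7/54) × (11/54) × (18/54) ≈ 0.00180554
finch: (20/91) × (8/20) × (19/20) × (17/20) × (8/20) × (11/20) ≈ 0.0156176
warbler: (17/91) × (9/17) × (15/17) × (12/17) × (13/17) × (10/17) ≈ 0.027709
P(finch | x) = 0.0156176 / 0.04513214 ≈ 0.3460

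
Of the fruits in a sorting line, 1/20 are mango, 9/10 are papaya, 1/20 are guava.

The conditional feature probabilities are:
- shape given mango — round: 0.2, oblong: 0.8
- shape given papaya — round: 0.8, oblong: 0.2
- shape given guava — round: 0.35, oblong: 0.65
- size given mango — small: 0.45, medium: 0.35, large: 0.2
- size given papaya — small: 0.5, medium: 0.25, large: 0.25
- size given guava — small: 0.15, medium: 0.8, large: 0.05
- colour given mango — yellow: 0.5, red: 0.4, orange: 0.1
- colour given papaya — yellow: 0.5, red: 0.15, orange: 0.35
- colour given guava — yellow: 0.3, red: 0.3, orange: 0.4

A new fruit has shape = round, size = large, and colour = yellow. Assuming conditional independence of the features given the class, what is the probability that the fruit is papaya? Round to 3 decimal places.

mango: 0.05 × 0.2 × 0.2 × 0.5 = 0.001
papaya: 0.9 × 0.8 × 0.25 × 0.5 = 0.09
guava: 0.05 × 0.35 × 0.05 × 0.3 = 0.0002625
P(papaya | x) = 0.09 / 0.0912625 ≈ 0.986

0.986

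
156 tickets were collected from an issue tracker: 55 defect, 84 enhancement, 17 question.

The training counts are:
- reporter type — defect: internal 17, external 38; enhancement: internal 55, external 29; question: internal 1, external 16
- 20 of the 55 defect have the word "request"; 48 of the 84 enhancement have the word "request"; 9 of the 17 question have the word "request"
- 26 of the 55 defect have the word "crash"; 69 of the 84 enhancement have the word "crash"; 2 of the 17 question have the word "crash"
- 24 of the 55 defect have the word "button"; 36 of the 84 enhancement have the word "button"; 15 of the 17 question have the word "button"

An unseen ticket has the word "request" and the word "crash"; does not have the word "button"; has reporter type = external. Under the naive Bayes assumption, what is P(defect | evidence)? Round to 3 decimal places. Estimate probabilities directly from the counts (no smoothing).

0.318

defect: (55/156) × (38/55) × (20/55) × (26/55) × (31/55) ≈ 0.0236013
enhancement: (84/156) × (29/84) × (48/84) × (69/84) × (48/84) ≈ 0.0498617
question: (17/156) × (16/17) × (9/17) × (2/17) × (2/17) ≈ 0.000751538
P(defect | x) = 0.0236013 / 0.074214538 ≈ 0.318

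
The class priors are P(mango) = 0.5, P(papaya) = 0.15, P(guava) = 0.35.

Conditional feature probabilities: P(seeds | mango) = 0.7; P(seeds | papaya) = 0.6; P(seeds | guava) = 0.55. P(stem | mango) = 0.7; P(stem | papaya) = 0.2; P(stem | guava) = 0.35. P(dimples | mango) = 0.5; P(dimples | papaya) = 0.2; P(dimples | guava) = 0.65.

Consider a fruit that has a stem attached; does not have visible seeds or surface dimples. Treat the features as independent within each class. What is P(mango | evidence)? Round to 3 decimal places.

0.645

mango: 0.5 × (1−0.7) × 0.7 × (1−0.5) = 0.0525
papaya: 0.15 × (1−0.6) × 0.2 × (1−0.2) = 0.0096
guava: 0.35 × (1−0.55) × 0.35 × (1−0.65) = 0.01929375
P(mango | x) = 0.0525 / 0.08139375 ≈ 0.645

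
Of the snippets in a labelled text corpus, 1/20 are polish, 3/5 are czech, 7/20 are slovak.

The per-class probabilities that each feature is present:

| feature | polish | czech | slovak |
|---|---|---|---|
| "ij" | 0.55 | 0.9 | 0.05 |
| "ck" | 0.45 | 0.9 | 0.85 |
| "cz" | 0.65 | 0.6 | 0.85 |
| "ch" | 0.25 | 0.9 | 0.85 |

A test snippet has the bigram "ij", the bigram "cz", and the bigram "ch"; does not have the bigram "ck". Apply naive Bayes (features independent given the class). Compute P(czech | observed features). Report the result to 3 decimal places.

polish: 0.05 × 0.55 × (1−0.45) × 0.65 × 0.25 = 0.0024578125
czech: 0.6 × 0.9 × (1−0.9) × 0.6 × 0.9 = 0.02916
slovak: 0.35 × 0.05 × (1−0.85) × 0.85 × 0.85 = 0.0018965625
P(czech | x) = 0.02916 / 0.033514375 ≈ 0.870

0.870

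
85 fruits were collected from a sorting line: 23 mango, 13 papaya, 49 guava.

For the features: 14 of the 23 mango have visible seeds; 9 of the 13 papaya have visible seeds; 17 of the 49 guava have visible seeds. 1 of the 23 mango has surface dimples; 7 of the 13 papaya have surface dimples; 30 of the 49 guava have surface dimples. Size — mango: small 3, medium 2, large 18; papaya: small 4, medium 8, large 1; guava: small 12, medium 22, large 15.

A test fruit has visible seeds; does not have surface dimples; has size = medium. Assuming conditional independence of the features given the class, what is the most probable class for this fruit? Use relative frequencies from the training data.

mango: (23/85) × (14/23) × (22/23) × (2/23) ≈ 0.0136995
papaya: (13/85) × (9/13) × (6/13) × (8/13) ≈ 0.0300731
guava: (49/85) × (17/49) × (19/49) × (22/49) ≈ 0.0348188
Highest score → guava.

guava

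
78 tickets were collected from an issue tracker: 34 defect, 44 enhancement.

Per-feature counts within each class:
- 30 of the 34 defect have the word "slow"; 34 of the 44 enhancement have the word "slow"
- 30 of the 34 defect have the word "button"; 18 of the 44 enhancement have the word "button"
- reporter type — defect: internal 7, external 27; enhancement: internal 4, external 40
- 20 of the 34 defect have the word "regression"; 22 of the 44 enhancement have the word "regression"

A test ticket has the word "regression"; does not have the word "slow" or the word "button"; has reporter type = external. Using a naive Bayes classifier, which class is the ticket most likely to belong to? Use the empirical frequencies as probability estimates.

enhancement

defect: (34/78) × (4/34) × (4/34) × (27/34) × (20/34) ≈ 0.00281827
enhancement: (44/78) × (10/44) × (26/44) × (40/44) × (22/44) ≈ 0.0344353
Highest score → enhancement.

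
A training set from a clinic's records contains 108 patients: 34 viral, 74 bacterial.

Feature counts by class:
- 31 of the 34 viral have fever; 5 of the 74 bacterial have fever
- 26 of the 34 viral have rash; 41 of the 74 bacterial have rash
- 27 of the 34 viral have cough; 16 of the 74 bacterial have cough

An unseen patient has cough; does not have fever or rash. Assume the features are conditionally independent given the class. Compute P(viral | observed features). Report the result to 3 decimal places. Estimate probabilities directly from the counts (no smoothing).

viral: (34/108) × (3/34) × (8/34) × (27/34) ≈ 0.00519031
bacterial: (74/108) × (69/74) × (33/74) × (16/74) ≈ 0.0616021
P(viral | x) = 0.00519031 / 0.06679241 ≈ 0.078

0.078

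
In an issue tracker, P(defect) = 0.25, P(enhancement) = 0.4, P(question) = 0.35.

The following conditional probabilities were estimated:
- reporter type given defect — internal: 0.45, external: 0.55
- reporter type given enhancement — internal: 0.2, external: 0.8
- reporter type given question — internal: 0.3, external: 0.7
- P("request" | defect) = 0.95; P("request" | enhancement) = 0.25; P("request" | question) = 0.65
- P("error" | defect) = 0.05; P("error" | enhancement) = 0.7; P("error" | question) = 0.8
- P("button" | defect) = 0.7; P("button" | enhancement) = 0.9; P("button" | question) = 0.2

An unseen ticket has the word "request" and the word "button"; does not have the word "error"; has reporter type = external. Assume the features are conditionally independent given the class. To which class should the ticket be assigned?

defect

defect: 0.25 × 0.55 × 0.95 × (1−0.05) × 0.7 = 0.086865625
enhancement: 0.4 × 0.8 × 0.25 × (1−0.7) × 0.9 = 0.0216
question: 0.35 × 0.7 × 0.65 × (1−0.8) × 0.2 = 0.00637
Highest score → defect.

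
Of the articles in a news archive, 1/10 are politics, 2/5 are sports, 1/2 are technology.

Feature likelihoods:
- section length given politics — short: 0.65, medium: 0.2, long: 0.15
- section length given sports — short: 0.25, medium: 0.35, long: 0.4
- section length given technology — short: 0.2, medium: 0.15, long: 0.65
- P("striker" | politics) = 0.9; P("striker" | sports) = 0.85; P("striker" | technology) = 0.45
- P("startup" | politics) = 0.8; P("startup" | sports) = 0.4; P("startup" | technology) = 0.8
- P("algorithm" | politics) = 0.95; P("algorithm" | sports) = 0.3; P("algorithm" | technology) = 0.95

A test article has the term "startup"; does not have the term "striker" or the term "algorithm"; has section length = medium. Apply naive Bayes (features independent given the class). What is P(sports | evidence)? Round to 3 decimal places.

politics: 0.1 × 0.2 × (1−0.9) × 0.8 × (1−0.95) = 0.00008
sports: 0.4 × 0.35 × (1−0.85) × 0.4 × (1−0.3) = 0.00588
technology: 0.5 × 0.15 × (1−0.45) × 0.8 × (1−0.95) = 0.00165
P(sports | x) = 0.00588 / 0.00761 ≈ 0.773

0.773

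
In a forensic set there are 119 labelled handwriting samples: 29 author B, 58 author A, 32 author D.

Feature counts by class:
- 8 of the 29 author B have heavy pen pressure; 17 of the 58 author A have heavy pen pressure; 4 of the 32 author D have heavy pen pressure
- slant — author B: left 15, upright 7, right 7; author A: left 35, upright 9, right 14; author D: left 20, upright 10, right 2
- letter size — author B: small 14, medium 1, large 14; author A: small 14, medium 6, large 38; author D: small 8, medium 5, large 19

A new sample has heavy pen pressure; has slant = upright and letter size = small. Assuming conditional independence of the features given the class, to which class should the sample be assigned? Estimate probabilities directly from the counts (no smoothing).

author B: (29/119) × (8/29) × (7/29) × (14/29) ≈ 0.00783381
author A: (58/119) × (17/58) × (9/58) × (14/58) ≈ 0.00535077
author D: (32/119) × (4/32) × (10/32) × (8/32) ≈ 0.00262605
Highest score → author B.

author B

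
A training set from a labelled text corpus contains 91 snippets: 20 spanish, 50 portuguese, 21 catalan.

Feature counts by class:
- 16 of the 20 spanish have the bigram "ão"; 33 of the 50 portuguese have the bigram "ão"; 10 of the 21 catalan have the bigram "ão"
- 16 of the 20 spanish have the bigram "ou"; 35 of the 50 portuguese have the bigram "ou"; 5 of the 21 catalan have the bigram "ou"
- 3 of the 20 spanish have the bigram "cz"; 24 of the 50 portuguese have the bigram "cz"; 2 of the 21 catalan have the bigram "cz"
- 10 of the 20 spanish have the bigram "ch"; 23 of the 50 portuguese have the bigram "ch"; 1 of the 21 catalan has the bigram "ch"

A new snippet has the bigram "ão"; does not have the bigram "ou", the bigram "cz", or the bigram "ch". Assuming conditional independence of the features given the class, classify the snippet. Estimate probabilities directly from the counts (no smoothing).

catalan

spanish: (20/91) × (16/20) × (4/20) × (17/20) × (10/20) ≈ 0.0149451
portuguese: (50/91) × (33/50) × (15/50) × (26/50) × (27/50) ≈ 0.0305486
catalan: (21/91) × (10/21) × (16/21) × (19/21) × (20/21) ≈ 0.0721447
Highest score → catalan.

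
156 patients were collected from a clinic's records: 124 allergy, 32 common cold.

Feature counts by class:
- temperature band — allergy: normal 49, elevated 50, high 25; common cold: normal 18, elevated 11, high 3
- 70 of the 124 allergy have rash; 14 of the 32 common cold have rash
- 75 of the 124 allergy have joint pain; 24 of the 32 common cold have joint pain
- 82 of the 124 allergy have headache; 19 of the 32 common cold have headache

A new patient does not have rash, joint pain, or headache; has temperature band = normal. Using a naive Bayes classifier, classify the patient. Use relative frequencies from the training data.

allergy

allergy: (124/156) × (49/124) × (54/124) × (49/124) × (42/124) ≈ 0.0183082
common cold: (32/156) × (18/32) × (18/32) × (8/32) × (13/32) = 0.006591796875
Highest score → allergy.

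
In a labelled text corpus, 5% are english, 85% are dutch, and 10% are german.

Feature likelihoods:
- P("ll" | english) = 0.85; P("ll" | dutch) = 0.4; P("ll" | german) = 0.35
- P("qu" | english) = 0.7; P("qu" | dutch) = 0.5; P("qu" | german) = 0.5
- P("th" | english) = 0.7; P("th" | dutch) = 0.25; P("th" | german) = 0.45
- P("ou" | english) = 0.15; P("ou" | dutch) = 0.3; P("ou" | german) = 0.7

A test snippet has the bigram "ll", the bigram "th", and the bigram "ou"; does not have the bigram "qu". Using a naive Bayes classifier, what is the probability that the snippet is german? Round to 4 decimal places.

english: 0.05 × 0.85 × (1−0.7) × 0.7 × 0.15 = 0.00133875
dutch: 0.85 × 0.4 × (1−0.5) × 0.25 × 0.3 = 0.01275
german: 0.1 × 0.35 × (1−0.5) × 0.45 × 0.7 = 0.0055125
P(german | x) = 0.0055125 / 0.01960125 ≈ 0.2812

0.2812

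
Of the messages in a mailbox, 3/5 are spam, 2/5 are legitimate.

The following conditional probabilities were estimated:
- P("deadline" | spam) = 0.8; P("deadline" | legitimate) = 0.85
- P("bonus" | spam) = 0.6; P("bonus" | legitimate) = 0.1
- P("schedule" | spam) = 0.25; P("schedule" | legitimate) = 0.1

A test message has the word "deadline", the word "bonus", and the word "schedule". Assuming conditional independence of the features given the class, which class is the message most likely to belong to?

spam: 0.6 × 0.8 × 0.6 × 0.25 = 0.072
legitimate: 0.4 × 0.85 × 0.1 × 0.1 = 0.0034
Highest score → spam.

spam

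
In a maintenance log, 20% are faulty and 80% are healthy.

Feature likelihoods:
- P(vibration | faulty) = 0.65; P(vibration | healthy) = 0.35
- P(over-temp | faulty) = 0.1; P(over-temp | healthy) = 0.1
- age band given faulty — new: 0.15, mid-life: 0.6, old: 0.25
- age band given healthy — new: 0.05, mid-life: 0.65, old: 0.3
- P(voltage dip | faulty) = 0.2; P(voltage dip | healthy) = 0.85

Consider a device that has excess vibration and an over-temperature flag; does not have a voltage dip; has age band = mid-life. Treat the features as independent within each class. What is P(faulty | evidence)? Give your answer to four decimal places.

faulty: 0.2 × 0.65 × 0.1 × 0.6 × (1−0.2) = 0.00624
healthy: 0.8 × 0.35 × 0.1 × 0.65 × (1−0.85) = 0.00273
P(faulty | x) = 0.00624 / 0.00897 ≈ 0.6957

0.6957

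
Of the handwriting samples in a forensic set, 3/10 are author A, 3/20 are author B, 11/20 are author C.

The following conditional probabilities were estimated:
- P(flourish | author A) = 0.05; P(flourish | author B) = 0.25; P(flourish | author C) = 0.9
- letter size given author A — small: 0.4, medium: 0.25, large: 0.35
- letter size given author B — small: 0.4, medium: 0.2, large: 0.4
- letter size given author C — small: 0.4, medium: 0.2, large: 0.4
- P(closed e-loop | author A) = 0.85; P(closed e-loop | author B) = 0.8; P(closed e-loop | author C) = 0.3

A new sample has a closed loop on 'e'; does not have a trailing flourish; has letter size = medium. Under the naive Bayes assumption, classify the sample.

author A: 0.3 × (1−0.05) × 0.25 × 0.85 = 0.0605625
author B: 0.15 × (1−0.25) × 0.2 × 0.8 = 0.018
author C: 0.55 × (1−0.9) × 0.2 × 0.3 = 0.0033
Highest score → author A.

author A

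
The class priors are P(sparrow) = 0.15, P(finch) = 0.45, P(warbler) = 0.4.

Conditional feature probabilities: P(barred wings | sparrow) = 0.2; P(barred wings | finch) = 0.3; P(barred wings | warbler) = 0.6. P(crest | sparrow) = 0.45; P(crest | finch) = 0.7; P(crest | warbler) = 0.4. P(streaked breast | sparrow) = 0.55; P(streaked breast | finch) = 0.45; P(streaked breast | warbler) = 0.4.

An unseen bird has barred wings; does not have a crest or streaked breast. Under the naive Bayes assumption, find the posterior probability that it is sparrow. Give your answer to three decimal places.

0.064

sparrow: 0.15 × 0.2 × (1−0.45) × (1−0.55) = 0.007425
finch: 0.45 × 0.3 × (1−0.7) × (1−0.45) = 0.022275
warbler: 0.4 × 0.6 × (1−0.4) × (1−0.4) = 0.0864
P(sparrow | x) = 0.007425 / 0.1161 ≈ 0.064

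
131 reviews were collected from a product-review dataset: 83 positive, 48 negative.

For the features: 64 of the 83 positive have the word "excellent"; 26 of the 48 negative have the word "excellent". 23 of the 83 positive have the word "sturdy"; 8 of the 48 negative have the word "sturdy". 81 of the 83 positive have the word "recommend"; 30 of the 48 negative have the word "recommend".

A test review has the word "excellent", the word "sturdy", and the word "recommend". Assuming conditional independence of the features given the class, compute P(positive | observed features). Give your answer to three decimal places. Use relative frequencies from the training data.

positive: (83/131) × (64/83) × (23/83) × (81/83) ≈ 0.132119
negative: (48/131) × (26/48) × (8/48) × (30/48) ≈ 0.0206743
P(positive | x) = 0.132119 / 0.1527933 ≈ 0.865

0.865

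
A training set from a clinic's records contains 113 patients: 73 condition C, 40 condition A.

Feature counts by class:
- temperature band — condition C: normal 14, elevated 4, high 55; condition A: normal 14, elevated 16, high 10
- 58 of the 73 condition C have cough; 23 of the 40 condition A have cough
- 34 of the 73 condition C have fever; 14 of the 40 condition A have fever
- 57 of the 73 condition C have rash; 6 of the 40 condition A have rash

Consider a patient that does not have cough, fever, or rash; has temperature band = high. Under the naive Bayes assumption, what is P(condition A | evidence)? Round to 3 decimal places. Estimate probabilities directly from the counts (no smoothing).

condition C: (73/113) × (55/73) × (15/73) × (39/73) × (16/73) ≈ 0.0117109
condition A: (40/113) × (10/40) × (17/40) × (26/40) × (34/40) ≈ 0.0207799
P(condition A | x) = 0.0207799 / 0.0324908 ≈ 0.640

0.640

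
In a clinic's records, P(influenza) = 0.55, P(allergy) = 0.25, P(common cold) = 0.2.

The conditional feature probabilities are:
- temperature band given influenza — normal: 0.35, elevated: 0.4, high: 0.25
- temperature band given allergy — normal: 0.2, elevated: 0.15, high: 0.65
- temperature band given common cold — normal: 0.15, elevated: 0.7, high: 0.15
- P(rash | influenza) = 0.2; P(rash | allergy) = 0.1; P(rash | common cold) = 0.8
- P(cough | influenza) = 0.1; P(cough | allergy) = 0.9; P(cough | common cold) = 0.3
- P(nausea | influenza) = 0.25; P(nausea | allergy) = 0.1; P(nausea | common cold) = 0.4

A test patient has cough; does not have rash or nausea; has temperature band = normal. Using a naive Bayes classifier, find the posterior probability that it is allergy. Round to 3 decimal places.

influenza: 0.55 × 0.35 × (1−0.2) × 0.1 × (1−0.25) = 0.01155
allergy: 0.25 × 0.2 × (1−0.1) × 0.9 × (1−0.1) = 0.03645
common cold: 0.2 × 0.15 × (1−0.8) × 0.3 × (1−0.4) = 0.00108
P(allergy | x) = 0.03645 / 0.04908 ≈ 0.743

0.743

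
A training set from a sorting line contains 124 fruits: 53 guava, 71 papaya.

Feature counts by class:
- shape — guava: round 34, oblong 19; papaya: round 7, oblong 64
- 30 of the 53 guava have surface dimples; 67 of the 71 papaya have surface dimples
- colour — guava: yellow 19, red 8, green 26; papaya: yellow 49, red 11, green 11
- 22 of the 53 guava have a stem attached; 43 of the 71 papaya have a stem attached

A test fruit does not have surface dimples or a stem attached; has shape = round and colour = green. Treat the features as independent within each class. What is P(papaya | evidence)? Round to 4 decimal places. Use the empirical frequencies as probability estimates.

guava: (53/124) × (34/53) × (23/53) × (26/53) × (31/53) ≈ 0.0341423
papaya: (71/124) × (7/71) × (4/71) × (11/71) × (28/71) ≈ 0.000194318
P(papaya | x) = 0.000194318 / 0.034336618 ≈ 0.0057

0.0057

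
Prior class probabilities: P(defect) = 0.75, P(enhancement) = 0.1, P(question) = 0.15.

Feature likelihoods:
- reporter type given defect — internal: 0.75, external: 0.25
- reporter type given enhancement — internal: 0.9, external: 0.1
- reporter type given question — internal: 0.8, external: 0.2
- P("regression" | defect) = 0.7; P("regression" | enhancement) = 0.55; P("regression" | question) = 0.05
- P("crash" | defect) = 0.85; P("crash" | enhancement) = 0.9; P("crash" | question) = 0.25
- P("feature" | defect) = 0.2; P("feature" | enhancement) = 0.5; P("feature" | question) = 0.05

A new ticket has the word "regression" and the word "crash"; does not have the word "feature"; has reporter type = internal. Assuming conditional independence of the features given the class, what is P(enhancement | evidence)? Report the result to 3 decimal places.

0.076

defect: 0.75 × 0.75 × 0.7 × 0.85 × (1−0.2) = 0.26775
enhancement: 0.1 × 0.9 × 0.55 × 0.9 × (1−0.5) = 0.022275
question: 0.15 × 0.8 × 0.05 × 0.25 × (1−0.05) = 0.001425
P(enhancement | x) = 0.022275 / 0.29145 ≈ 0.076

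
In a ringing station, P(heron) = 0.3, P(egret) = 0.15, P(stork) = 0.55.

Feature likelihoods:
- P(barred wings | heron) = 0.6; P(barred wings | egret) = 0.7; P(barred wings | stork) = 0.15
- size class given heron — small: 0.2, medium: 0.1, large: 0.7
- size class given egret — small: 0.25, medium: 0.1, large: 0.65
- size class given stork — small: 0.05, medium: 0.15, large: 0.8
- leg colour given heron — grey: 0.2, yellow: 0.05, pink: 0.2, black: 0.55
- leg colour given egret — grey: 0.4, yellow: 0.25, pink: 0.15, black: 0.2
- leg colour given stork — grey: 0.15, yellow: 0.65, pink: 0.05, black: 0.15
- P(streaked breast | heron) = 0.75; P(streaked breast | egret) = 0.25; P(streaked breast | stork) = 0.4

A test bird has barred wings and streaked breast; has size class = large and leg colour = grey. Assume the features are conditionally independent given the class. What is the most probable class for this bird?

heron

heron: 0.3 × 0.6 × 0.7 × 0.2 × 0.75 = 0.0189
egret: 0.15 × 0.7 × 0.65 × 0.4 × 0.25 = 0.006825
stork: 0.55 × 0.15 × 0.8 × 0.15 × 0.4 = 0.00396
Highest score → heron.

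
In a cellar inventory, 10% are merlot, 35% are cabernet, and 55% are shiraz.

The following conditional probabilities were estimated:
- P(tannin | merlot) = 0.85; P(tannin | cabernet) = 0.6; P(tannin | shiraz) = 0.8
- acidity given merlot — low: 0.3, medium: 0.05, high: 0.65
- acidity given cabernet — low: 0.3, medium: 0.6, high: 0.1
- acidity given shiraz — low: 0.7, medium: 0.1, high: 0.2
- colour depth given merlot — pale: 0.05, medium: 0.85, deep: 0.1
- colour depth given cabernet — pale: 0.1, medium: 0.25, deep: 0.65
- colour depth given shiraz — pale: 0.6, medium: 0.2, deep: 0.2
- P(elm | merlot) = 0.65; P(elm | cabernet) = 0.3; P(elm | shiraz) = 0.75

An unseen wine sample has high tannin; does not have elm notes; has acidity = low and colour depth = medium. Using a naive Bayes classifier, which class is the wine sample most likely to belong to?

shiraz

merlot: 0.1 × 0.85 × 0.3 × 0.85 × (1−0.65) = 0.00758625
cabernet: 0.35 × 0.6 × 0.3 × 0.25 × (1−0.3) = 0.011025
shiraz: 0.55 × 0.8 × 0.7 × 0.2 × (1−0.75) = 0.0154
Highest score → shiraz.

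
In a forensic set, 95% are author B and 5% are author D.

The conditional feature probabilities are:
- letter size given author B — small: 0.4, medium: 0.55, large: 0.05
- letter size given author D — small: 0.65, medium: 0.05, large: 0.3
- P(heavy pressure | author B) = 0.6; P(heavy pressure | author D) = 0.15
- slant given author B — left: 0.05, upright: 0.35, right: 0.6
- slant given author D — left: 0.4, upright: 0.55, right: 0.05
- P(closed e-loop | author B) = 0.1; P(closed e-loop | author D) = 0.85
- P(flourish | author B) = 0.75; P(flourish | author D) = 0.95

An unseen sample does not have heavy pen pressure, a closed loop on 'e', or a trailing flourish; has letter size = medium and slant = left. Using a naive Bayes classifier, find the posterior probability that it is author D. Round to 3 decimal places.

0.003

author B: 0.95 × 0.55 × (1−0.6) × 0.05 × (1−0.1) × (1−0.75) = 0.00235125
author D: 0.05 × 0.05 × (1−0.15) × 0.4 × (1−0.85) × (1−0.95) = 0.000006375
P(author D | x) = 0.000006375 / 0.002357625 ≈ 0.003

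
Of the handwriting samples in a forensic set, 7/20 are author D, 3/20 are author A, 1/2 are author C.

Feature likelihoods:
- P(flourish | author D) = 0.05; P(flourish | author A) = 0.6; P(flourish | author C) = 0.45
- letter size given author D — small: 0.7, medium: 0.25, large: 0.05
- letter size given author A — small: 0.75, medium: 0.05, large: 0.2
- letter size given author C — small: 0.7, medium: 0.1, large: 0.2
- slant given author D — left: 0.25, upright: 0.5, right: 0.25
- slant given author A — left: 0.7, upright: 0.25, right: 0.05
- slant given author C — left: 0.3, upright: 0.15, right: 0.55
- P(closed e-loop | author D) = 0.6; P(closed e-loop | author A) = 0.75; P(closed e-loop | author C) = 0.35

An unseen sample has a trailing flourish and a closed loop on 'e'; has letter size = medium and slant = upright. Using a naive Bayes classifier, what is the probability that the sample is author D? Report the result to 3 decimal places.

0.393

author D: 0.35 × 0.05 × 0.25 × 0.5 × 0.6 = 0.0013125
author A: 0.15 × 0.6 × 0.05 × 0.25 × 0.75 = 0.00084375
author C: 0.5 × 0.45 × 0.1 × 0.15 × 0.35 = 0.00118125
P(author D | x) = 0.0013125 / 0.0033375 ≈ 0.393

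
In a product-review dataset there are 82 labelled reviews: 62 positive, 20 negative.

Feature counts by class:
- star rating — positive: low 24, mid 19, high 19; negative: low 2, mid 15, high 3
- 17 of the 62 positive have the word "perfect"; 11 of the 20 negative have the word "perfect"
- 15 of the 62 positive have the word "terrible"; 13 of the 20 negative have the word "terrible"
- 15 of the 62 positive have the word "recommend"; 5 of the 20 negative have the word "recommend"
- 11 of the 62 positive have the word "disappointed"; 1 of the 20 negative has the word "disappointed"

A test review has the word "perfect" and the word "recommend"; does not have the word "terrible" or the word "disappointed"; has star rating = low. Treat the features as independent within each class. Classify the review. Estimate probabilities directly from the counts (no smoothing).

positive: (62/82) × (24/62) × (17/62) × (47/62) × (15/62) × (51/62) ≈ 0.0121071
negative: (20/82) × (2/20) × (11/20) × (7/20) × (5/20) × (19/20) ≈ 0.00111509
Highest score → positive.

positive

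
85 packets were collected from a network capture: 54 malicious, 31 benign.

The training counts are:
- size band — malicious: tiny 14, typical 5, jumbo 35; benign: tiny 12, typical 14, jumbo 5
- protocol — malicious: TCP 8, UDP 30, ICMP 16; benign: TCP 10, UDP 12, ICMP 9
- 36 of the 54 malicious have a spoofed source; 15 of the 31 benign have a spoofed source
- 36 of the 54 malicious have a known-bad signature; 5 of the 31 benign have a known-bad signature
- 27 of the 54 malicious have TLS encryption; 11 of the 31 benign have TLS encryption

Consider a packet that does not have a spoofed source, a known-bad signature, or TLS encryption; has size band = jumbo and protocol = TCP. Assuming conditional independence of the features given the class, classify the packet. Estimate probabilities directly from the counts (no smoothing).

malicious: (54/85) × (35/54) × (8/54) × (18/54) × (18/54) × (27/54) ≈ 0.00338901
benign: (31/85) × (5/31) × (10/31) × (16/31) × (26/31) × (20/31) ≈ 0.00529941
Highest score → benign.

benign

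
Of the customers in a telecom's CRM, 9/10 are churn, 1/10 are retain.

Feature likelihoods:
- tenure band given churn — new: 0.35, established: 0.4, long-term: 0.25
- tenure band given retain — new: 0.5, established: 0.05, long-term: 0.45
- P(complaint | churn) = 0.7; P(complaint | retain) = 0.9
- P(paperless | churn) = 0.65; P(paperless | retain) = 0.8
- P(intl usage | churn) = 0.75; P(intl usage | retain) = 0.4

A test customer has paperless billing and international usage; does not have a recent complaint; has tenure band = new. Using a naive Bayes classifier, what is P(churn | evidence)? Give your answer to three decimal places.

churn: 0.9 × 0.35 × (1−0.7) × 0.65 × 0.75 = 0.04606875
retain: 0.1 × 0.5 × (1−0.9) × 0.8 × 0.4 = 0.0016
P(churn | x) = 0.04606875 / 0.04766875 ≈ 0.966

0.966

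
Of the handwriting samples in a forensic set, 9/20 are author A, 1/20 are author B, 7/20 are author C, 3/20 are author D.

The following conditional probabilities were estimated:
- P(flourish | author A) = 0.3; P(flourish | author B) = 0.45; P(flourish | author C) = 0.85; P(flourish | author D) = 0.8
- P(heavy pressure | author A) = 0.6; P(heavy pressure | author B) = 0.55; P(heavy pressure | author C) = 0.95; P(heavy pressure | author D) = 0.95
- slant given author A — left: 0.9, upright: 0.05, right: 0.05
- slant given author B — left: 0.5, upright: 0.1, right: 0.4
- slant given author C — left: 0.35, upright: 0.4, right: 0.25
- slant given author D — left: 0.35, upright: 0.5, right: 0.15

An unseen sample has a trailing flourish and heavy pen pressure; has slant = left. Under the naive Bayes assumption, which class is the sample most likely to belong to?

author A: 0.45 × 0.3 × 0.6 × 0.9 = 0.0729
author B: 0.05 × 0.45 × 0.55 × 0.5 = 0.0061875
author C: 0.35 × 0.85 × 0.95 × 0.35 = 0.09891875
author D: 0.15 × 0.8 × 0.95 × 0.35 = 0.0399
Highest score → author C.

author C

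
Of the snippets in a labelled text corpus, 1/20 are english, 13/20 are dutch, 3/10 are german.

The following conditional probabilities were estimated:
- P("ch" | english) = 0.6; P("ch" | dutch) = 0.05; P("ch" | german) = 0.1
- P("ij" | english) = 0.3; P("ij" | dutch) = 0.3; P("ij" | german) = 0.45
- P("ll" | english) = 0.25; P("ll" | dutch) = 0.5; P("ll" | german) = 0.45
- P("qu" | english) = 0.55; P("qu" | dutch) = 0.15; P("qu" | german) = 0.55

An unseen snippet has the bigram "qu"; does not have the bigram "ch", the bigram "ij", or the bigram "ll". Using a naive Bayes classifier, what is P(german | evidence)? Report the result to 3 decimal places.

english: 0.05 × (1−0.6) × (1−0.3) × (1−0.25) × 0.55 = 0.005775
dutch: 0.65 × (1−0.05) × (1−0.3) × (1−0.5) × 0.15 = 0.03241875
german: 0.3 × (1−0.1) × (1−0.45) × (1−0.45) × 0.55 = 0.04492125
P(german | x) = 0.04492125 / 0.083115 ≈ 0.540

0.540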